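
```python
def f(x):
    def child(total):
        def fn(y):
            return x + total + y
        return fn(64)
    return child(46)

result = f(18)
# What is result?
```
128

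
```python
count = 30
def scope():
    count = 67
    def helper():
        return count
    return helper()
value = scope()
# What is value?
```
67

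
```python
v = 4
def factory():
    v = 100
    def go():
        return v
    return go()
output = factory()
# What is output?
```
100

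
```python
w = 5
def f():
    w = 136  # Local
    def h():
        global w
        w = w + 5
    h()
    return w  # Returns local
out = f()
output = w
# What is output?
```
10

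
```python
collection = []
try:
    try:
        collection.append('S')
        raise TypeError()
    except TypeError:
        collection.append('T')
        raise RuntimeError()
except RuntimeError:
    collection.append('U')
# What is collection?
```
['S', 'T', 'U']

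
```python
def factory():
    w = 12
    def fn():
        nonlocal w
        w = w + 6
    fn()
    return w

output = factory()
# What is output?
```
18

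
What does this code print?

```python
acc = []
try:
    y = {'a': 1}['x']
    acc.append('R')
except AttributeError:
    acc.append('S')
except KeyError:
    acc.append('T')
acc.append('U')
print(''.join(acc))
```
TU

KeyError is caught by its specific handler, not AttributeError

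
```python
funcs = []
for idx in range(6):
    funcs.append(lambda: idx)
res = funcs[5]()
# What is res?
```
5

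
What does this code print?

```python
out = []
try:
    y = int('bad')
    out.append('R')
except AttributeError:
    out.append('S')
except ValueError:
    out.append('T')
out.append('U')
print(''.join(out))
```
TU

ValueError is caught by its specific handler, not AttributeError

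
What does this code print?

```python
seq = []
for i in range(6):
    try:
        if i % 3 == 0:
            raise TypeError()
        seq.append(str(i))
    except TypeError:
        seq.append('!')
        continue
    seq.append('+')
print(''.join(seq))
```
!1+2+!4+5+

continue in except skips rest of loop body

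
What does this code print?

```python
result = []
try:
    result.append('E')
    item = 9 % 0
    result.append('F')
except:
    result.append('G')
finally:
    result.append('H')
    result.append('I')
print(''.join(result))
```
EGHI

Code before exception runs, then except, then all of finally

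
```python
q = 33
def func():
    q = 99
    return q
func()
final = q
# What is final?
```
33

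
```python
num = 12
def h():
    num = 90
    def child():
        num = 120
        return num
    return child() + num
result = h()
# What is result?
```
210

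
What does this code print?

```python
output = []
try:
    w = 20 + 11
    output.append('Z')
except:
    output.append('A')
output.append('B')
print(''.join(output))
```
ZB

No exception, try block completes normally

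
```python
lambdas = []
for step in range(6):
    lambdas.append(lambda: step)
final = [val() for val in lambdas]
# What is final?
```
[5, 5, 5, 5, 5, 5]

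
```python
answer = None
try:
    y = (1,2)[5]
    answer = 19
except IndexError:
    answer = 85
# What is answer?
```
85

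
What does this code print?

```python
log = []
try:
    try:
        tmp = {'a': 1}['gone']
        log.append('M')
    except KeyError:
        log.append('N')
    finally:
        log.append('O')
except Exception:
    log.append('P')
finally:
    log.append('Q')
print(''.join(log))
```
NOQ

Both finally blocks run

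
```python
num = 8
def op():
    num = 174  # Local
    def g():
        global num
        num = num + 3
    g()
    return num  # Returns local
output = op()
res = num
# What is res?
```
11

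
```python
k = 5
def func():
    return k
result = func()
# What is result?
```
5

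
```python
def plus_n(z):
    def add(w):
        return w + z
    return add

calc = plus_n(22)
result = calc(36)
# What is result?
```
58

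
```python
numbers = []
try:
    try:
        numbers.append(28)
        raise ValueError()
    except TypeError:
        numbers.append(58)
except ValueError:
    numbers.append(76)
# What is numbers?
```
[28, 76]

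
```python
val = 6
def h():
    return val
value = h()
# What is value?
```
6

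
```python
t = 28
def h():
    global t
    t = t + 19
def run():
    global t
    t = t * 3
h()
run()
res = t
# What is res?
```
141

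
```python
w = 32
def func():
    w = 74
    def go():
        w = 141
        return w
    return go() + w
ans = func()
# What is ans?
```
215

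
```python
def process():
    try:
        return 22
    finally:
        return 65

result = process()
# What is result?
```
65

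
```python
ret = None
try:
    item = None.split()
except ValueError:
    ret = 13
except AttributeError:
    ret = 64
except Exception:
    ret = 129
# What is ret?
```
64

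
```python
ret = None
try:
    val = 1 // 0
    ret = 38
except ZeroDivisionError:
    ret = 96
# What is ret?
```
96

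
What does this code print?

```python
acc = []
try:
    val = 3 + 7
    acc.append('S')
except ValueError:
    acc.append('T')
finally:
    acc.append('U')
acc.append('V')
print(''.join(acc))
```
SUV

finally runs after normal execution too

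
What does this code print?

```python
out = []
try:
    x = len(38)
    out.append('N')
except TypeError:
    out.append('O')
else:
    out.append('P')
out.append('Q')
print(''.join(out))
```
OQ

else block skipped when exception is caught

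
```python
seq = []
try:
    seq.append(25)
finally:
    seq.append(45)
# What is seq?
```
[25, 45]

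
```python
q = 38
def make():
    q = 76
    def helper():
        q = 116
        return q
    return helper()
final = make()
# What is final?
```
116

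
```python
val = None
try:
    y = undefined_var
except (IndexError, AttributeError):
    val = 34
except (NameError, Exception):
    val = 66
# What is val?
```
66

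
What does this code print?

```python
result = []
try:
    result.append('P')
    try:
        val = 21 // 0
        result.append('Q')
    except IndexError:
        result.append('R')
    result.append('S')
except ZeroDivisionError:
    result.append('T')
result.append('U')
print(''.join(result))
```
PTU

Inner handler doesn't match, propagates to outer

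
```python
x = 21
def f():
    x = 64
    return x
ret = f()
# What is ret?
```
64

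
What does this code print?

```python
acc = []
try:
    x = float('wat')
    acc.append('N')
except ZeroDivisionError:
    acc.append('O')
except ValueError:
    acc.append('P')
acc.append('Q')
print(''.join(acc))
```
PQ

ValueError is caught by its specific handler, not ZeroDivisionError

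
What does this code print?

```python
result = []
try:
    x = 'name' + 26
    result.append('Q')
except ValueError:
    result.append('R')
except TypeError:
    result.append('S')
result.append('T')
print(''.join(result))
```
ST

TypeError is caught by its specific handler, not ValueError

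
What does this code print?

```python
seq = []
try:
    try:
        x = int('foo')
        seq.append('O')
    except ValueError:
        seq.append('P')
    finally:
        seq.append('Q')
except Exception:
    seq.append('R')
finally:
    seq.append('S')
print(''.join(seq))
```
PQS

Both finally blocks run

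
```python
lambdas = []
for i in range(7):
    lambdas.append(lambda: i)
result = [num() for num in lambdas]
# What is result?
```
[6, 6, 6, 6, 6, 6, 6]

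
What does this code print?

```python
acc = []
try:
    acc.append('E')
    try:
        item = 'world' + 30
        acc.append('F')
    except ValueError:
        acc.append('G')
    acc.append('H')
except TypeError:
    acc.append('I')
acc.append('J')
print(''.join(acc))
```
EIJ

Inner handler doesn't match, propagates to outer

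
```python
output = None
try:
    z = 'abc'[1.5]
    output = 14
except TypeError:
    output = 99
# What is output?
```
99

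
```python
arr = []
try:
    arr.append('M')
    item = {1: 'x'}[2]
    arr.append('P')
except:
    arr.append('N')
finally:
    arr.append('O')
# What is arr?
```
['M', 'N', 'O']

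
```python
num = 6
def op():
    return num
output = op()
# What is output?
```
6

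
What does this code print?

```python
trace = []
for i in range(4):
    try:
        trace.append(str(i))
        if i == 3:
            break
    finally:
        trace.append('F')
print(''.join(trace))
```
0F1F2F3F

finally runs even when breaking out of loop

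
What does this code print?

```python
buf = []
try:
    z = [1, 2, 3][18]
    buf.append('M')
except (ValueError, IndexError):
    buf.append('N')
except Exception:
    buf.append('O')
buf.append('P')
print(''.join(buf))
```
NP

IndexError matches tuple containing it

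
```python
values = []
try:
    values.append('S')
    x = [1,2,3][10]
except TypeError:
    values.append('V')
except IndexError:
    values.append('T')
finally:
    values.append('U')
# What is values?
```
['S', 'T', 'U']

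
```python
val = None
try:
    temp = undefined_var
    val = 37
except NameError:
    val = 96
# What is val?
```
96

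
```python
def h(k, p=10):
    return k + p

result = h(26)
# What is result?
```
36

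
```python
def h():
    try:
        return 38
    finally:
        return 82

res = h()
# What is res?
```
82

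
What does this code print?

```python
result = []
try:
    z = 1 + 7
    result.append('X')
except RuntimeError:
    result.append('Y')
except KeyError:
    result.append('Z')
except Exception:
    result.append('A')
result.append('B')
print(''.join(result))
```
XB

No exception, try block completes normally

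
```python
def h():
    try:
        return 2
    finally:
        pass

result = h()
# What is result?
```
2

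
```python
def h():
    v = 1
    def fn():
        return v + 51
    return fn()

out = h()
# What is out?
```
52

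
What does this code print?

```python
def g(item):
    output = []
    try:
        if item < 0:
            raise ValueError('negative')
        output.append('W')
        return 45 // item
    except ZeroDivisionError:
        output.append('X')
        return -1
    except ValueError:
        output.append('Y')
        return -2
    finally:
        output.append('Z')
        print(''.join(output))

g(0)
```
WXZ

item=0 causes ZeroDivisionError, caught, finally prints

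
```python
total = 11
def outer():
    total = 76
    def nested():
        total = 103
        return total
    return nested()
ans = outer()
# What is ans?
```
103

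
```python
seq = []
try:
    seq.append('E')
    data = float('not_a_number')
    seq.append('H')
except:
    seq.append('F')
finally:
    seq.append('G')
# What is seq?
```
['E', 'F', 'G']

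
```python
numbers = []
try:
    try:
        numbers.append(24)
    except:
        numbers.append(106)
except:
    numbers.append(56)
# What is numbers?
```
[24]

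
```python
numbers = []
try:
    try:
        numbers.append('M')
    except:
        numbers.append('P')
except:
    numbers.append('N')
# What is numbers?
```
['M']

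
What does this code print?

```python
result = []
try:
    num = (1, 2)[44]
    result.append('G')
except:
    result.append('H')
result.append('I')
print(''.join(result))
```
HI

Exception raised in try, caught by bare except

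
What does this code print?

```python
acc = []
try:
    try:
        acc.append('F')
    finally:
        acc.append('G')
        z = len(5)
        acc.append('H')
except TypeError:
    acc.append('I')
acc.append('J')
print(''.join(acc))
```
FGIJ

Exception in inner finally caught by outer except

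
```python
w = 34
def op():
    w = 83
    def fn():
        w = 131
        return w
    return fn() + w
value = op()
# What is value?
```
214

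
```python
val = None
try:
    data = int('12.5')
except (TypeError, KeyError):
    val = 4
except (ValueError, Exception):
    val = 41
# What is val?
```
41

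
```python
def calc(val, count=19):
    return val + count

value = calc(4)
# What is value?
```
23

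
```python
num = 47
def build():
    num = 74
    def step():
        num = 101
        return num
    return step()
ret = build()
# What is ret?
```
101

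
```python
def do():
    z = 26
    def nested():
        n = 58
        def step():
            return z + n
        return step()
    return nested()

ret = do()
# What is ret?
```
84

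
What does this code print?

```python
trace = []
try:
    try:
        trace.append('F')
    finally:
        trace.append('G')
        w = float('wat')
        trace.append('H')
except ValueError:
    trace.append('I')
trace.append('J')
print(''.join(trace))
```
FGIJ

Exception in inner finally caught by outer except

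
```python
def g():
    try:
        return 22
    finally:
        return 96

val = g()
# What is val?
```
96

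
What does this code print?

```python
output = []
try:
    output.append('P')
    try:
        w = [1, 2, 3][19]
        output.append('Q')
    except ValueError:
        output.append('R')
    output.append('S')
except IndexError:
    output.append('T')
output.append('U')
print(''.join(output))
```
PTU

Inner handler doesn't match, propagates to outer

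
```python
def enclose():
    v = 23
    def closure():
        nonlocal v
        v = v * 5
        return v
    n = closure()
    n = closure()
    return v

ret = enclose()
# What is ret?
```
575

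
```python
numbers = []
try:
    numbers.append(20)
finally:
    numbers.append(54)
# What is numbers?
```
[20, 54]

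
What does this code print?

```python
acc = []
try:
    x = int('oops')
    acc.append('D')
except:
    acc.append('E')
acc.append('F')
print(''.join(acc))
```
EF

Exception raised in try, caught by bare except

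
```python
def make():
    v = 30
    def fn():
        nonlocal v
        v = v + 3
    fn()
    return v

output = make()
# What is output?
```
33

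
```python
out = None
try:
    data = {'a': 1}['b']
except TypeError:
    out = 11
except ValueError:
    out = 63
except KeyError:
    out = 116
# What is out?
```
116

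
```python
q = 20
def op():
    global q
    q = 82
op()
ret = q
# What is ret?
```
82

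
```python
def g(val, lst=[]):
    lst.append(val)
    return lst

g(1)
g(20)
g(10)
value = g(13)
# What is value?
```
[1, 20, 10, 13]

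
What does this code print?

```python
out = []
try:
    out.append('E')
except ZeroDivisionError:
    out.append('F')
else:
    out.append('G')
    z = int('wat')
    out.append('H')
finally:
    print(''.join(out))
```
EG

Try succeeds, else appends 'G', ValueError in else is uncaught, finally prints before exception propagates ('H' never appended)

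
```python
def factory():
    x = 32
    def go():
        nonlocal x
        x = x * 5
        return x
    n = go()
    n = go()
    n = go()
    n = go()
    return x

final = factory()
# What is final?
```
20000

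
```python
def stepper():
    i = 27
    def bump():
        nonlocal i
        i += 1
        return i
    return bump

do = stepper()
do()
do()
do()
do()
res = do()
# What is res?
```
32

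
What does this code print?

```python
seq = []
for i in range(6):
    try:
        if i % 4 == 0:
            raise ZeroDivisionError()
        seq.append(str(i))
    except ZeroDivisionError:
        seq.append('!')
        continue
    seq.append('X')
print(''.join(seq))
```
!1X2X3X!5X

continue in except skips rest of loop body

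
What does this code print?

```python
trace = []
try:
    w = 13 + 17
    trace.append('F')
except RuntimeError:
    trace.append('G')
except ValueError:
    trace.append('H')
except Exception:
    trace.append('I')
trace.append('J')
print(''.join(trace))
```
FJ

No exception, try block completes normally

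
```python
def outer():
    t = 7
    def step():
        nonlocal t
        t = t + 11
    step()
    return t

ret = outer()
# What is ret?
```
18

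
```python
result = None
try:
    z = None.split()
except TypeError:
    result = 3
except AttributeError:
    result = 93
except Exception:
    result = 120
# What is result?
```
93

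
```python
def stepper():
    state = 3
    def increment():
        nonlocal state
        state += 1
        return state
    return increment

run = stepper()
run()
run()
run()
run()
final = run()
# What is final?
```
8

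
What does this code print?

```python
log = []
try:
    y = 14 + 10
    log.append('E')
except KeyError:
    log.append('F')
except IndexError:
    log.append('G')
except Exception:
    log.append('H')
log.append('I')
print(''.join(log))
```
EI

No exception, try block completes normally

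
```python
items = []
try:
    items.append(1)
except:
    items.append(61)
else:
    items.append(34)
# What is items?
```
[1, 34]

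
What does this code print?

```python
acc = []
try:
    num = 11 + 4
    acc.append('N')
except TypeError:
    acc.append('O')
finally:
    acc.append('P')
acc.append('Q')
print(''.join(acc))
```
NPQ

finally runs after normal execution too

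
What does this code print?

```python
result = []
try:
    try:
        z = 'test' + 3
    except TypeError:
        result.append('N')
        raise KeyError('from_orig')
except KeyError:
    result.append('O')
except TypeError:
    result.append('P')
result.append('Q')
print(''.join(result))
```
NOQ

KeyError raised and caught, original TypeError not re-raised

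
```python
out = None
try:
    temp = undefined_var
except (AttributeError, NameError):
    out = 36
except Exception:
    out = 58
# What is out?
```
36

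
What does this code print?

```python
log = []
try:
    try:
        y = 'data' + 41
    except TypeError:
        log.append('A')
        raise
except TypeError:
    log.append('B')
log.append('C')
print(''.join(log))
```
ABC

raise without argument re-raises current exception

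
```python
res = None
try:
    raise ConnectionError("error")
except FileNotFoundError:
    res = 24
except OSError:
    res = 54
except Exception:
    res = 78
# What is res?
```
54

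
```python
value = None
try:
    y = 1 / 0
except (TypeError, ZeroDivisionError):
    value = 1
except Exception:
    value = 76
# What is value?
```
1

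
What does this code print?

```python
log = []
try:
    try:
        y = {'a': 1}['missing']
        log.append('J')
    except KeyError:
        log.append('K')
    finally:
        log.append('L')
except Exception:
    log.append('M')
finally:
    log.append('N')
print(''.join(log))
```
KLN

Both finally blocks run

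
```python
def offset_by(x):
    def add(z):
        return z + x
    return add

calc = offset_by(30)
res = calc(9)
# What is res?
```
39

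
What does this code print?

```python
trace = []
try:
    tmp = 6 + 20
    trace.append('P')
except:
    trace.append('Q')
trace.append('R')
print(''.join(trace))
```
PR

No exception, try block completes normally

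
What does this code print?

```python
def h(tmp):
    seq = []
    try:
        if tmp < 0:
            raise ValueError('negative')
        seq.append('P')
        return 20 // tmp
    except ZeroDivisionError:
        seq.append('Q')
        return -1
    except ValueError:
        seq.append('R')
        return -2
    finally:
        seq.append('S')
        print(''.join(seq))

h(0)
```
PQS

tmp=0 causes ZeroDivisionError, caught, finally prints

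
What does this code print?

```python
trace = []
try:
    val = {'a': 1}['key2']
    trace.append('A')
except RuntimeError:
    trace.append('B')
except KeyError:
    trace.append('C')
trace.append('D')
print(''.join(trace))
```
CD

KeyError is caught by its specific handler, not RuntimeError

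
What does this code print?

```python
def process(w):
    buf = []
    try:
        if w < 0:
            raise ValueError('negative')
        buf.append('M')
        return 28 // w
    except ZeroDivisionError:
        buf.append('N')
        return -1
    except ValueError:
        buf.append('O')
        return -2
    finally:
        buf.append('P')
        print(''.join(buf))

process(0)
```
MNP

w=0 causes ZeroDivisionError, caught, finally prints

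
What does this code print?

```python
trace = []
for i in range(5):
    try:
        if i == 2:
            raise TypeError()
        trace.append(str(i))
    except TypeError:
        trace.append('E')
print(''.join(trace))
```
01E34

Exception on i=2 caught, loop continues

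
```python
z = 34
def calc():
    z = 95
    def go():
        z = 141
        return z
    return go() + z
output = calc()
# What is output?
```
236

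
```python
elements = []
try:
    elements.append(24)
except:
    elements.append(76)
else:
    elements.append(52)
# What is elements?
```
[24, 52]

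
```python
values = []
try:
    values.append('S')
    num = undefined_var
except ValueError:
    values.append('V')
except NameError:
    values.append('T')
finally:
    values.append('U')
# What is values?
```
['S', 'T', 'U']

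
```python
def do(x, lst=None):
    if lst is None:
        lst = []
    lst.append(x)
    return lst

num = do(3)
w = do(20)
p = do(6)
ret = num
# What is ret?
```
[3]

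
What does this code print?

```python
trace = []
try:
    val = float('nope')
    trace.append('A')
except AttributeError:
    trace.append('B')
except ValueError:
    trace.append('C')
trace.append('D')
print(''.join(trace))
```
CD

ValueError is caught by its specific handler, not AttributeError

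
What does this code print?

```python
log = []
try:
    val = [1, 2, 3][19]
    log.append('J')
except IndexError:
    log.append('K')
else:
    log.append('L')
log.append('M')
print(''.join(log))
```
KM

else block skipped when exception is caught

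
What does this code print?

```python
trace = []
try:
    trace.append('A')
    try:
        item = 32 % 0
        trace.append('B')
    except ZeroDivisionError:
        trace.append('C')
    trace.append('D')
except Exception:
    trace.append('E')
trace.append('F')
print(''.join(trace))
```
ACDF

Inner exception caught by inner handler, outer continues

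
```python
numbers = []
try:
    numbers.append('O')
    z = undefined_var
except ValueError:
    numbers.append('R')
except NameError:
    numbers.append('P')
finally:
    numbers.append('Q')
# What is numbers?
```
['O', 'P', 'Q']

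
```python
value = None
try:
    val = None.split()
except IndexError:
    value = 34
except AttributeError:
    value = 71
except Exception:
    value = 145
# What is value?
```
71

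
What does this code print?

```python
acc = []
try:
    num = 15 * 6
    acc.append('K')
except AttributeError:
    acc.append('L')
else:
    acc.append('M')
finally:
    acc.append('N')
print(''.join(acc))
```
KMN

else runs before finally when no exception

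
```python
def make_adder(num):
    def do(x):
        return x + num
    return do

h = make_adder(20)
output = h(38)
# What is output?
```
58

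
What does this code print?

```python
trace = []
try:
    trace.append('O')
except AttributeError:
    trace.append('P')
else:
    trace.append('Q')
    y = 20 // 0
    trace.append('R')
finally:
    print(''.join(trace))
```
OQ

Try succeeds, else appends 'Q', ZeroDivisionError in else is uncaught, finally prints before exception propagates ('R' never appended)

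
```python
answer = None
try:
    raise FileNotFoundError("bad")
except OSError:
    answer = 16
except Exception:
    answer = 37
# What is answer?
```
16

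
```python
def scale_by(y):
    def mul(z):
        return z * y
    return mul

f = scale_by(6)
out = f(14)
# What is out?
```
84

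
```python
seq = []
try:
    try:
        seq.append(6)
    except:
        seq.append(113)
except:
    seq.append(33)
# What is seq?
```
[6]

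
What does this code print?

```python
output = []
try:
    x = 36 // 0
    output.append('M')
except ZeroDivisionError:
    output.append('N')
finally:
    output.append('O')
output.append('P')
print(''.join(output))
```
NOP

finally always runs, even after exception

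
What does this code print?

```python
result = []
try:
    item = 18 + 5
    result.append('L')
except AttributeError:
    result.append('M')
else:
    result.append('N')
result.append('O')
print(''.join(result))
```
LNO

else block runs when no exception occurs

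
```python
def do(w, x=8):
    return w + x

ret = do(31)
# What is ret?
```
39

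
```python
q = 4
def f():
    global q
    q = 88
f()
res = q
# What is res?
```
88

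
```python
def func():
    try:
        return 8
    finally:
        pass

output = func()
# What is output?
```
8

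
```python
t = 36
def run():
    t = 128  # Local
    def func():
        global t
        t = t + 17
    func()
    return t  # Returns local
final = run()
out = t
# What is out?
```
53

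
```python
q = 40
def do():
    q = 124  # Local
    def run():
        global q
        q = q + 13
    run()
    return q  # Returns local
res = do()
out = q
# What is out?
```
53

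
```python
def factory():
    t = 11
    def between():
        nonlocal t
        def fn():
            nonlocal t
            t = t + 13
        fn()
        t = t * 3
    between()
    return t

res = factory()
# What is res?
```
72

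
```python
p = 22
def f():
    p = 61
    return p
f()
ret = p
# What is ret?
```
22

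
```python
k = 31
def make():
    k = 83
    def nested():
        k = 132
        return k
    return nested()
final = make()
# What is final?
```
132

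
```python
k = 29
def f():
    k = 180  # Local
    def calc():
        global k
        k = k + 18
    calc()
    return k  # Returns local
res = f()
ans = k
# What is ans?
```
47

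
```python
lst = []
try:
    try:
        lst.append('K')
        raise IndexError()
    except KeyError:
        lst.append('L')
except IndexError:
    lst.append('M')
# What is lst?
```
['K', 'M']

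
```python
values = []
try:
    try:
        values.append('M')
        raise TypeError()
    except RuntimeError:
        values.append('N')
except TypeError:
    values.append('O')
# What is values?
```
['M', 'O']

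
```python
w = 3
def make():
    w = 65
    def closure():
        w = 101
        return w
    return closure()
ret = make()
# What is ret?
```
101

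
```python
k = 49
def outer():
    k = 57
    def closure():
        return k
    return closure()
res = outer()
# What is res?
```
57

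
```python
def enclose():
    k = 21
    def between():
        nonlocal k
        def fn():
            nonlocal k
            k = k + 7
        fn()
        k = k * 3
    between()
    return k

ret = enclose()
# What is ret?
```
84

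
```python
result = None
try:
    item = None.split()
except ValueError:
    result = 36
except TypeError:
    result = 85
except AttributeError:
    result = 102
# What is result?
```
102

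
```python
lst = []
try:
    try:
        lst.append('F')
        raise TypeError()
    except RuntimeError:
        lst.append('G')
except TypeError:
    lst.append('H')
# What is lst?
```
['F', 'H']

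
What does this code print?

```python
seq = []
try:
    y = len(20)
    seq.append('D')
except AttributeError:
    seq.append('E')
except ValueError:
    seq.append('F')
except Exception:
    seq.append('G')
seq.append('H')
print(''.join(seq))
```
GH

TypeError not specifically caught, falls to Exception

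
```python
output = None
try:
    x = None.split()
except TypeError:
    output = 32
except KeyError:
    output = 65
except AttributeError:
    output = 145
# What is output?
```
145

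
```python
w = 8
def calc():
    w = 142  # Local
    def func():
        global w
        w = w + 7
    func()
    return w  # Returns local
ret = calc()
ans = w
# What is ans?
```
15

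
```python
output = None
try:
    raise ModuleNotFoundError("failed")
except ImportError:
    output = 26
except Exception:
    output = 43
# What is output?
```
26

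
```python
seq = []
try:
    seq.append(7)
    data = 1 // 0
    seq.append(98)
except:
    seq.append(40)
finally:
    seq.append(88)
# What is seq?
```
[7, 40, 88]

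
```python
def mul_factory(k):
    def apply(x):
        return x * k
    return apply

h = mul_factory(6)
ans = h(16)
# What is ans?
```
96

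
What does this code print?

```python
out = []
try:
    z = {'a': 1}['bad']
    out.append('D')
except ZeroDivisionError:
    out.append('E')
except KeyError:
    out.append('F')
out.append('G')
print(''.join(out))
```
FG

KeyError is caught by its specific handler, not ZeroDivisionError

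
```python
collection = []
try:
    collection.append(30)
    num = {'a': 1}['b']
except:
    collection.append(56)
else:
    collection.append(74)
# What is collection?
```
[30, 56]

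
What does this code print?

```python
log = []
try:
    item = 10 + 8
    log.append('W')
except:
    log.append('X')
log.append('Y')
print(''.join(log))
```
WY

No exception, try block completes normally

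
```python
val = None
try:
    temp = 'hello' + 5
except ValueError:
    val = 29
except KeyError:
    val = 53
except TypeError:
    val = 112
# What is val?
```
112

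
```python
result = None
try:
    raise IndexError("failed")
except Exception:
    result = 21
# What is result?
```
21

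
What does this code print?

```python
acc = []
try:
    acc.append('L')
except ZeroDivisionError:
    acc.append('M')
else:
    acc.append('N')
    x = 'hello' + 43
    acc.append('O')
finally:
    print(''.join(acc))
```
LN

Try succeeds, else appends 'N', TypeError in else is uncaught, finally prints before exception propagates ('O' never appended)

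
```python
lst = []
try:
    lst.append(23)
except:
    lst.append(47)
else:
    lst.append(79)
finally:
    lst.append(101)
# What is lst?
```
[23, 79, 101]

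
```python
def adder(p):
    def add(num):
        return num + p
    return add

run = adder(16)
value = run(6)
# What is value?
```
22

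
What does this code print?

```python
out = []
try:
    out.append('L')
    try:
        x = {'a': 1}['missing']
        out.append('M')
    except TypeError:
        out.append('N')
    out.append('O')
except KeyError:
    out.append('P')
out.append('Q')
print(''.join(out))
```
LPQ

Inner handler doesn't match, propagates to outer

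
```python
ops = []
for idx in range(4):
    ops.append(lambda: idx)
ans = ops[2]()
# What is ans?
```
3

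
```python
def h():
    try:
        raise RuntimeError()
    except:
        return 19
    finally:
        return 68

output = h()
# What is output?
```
68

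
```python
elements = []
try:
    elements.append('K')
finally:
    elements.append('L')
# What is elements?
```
['K', 'L']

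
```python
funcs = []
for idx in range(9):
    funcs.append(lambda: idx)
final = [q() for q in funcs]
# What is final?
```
[8, 8, 8, 8, 8, 8, 8, 8, 8]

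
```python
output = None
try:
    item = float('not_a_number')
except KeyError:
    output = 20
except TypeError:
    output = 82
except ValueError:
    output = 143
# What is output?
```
143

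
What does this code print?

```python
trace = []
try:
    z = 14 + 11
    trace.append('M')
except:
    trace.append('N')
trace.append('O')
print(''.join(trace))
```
MO

No exception, try block completes normally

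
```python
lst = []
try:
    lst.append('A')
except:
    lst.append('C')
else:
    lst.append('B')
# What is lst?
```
['A', 'B']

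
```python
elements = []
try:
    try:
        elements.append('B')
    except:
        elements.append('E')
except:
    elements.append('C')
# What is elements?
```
['B']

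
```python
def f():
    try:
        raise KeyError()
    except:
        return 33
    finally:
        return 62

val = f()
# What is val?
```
62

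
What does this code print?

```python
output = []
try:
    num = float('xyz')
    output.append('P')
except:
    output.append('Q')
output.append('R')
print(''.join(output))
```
QR

Exception raised in try, caught by bare except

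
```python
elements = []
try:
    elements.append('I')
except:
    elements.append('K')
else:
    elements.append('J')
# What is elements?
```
['I', 'J']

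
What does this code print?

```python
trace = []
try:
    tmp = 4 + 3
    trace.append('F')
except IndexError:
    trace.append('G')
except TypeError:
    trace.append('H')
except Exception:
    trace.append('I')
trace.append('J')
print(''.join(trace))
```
FJ

No exception, try block completes normally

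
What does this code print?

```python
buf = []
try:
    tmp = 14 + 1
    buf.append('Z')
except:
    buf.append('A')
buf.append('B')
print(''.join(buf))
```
ZB

No exception, try block completes normally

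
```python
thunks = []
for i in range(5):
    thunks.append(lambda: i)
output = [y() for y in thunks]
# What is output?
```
[4, 4, 4, 4, 4]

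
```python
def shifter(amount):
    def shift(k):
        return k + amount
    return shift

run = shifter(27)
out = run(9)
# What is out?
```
36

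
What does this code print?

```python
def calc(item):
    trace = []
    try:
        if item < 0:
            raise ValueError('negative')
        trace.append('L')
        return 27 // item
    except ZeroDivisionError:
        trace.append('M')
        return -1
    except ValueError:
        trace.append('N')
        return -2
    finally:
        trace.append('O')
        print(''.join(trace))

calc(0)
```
LMO

item=0 causes ZeroDivisionError, caught, finally prints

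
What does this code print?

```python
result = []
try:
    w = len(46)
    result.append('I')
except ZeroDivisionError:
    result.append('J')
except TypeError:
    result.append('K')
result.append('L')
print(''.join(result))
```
KL

TypeError is caught by its specific handler, not ZeroDivisionError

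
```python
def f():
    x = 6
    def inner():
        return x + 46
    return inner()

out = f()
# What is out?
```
52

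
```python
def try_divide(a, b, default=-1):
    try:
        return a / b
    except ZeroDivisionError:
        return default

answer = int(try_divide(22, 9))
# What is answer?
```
2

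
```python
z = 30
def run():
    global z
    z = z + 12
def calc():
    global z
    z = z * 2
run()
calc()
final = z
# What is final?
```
84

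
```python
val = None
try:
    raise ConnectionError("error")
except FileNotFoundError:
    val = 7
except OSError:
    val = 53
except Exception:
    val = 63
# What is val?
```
53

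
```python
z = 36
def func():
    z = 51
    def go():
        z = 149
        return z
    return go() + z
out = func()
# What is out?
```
200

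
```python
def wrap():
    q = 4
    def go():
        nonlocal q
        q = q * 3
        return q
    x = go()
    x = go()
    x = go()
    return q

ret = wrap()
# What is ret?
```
108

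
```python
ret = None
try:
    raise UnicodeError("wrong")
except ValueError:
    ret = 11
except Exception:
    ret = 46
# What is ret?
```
11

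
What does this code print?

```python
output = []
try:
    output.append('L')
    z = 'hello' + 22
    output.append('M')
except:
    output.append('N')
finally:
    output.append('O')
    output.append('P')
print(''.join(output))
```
LNOP

Code before exception runs, then except, then all of finally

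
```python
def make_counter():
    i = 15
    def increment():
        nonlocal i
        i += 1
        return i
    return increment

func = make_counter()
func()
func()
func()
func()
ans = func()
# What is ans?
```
20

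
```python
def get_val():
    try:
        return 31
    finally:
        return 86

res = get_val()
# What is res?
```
86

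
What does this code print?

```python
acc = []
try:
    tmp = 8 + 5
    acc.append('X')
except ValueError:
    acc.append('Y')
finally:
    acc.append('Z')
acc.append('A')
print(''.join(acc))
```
XZA

finally runs after normal execution too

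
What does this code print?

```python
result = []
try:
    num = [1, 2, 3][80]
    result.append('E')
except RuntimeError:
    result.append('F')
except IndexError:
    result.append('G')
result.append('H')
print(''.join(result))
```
GH

IndexError is caught by its specific handler, not RuntimeError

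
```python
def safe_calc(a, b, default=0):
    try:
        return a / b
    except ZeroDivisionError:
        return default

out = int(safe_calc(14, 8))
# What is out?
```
1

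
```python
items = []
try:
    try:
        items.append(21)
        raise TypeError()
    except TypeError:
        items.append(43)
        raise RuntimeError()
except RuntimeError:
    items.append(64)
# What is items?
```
[21, 43, 64]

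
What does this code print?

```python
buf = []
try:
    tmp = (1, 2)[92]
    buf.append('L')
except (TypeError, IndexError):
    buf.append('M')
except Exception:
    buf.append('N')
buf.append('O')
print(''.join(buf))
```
MO

IndexError matches tuple containing it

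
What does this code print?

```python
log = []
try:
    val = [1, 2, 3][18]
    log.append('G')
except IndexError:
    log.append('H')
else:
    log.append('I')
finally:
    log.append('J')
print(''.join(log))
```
HJ

Exception: except runs, else skipped, finally runs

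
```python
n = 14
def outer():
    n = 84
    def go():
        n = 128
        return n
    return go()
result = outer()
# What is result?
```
128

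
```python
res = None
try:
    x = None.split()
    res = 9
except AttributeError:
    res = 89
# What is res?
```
89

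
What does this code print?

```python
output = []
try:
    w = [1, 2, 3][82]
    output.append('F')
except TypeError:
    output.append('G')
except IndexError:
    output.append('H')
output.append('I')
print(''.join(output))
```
HI

IndexError is caught by its specific handler, not TypeError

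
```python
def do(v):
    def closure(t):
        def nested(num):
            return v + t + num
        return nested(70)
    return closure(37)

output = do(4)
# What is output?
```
111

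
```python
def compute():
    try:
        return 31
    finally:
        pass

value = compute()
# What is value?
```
31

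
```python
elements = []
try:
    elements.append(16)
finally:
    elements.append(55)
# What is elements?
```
[16, 55]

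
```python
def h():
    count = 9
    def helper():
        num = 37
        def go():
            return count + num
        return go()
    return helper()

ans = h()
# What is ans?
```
46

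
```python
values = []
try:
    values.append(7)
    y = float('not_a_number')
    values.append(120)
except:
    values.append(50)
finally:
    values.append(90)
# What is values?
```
[7, 50, 90]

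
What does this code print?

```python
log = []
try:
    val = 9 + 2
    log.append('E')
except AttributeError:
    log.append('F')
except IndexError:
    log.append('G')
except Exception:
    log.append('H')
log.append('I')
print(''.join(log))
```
EI

No exception, try block completes normally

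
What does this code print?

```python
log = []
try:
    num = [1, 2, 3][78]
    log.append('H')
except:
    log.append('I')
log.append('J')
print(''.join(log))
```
IJ

Exception raised in try, caught by bare except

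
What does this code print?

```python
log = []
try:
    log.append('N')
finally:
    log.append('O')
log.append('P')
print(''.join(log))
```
NOP

try/finally without except, no exception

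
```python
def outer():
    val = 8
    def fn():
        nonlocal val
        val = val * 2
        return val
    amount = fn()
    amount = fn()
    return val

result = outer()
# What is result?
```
32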